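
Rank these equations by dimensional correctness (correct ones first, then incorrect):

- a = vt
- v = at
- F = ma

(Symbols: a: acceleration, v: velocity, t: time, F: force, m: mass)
Dimensionally correct: v = at, F = ma
Dimensionally incorrect: a = vt
Ordered (correct first, then incorrect): v = at, F = ma, a = vt

- a = vt: LHS [L T^-2], RHS [L] → incorrect ✗
- v = at: LHS [L T^-1], RHS [L T^-1] → correct ✓
- F = ma: LHS [L M T^-2], RHS [L M T^-2] → correct ✓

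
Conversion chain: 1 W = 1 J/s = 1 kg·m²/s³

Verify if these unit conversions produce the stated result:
The chain is correct (no errors).

Correct: Watt is Joule per second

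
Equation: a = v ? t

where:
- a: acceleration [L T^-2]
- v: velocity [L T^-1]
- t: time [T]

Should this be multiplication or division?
division (÷): a = v ÷ t

a [L T^-2]; v [L T^-1]; t [T].
v × t → [L] ✗
v ÷ t → [L T^-2] ✓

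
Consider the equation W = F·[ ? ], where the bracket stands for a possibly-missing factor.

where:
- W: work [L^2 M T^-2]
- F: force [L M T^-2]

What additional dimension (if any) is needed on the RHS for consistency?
[L] — length (e.g. a distance d)

W has dimensions [L^2 M T^-2]; F has dimensions [L M T^-2].
The bracketed factor must supply [L^2 M T^-2] / [L M T^-2] = [L].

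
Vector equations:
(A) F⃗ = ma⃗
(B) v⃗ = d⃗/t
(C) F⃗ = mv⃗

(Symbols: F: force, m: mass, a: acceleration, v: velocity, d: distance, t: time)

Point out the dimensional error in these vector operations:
(C) F⃗ = mv⃗

(A) F⃗ = ma⃗: LHS [L M T^-2], RHS [L M T^-2] ✓ — Force and acceleration are vectors, mass is a scalar
(B) v⃗ = d⃗/t: LHS [L T^-1], RHS [L T^-1] ✓ — displacement (vector) divided by time (scalar)
(C) F⃗ = mv⃗: LHS [L M T^-2], RHS [L M T^-1] ✗ — mass times velocity is momentum, not force; should be ma⃗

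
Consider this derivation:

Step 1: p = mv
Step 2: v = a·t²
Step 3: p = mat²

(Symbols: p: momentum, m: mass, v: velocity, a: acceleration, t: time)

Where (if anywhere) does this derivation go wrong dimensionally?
Step 2

Step 1: p = mv → LHS [L M T^-1], RHS [L M T^-1] ✓
Step 2: v = a·t² → LHS [L T^-1], RHS [L] ✗

The first dimensional inconsistency appears in step 2: v = a·t²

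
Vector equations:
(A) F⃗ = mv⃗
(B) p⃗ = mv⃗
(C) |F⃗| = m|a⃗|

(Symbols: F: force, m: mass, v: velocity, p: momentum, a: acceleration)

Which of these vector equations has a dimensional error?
(A) F⃗ = mv⃗

(A) F⃗ = mv⃗: LHS [L M T^-2], RHS [L M T^-1] ✗ — mass times velocity is momentum, not force; should be ma⃗
(B) p⃗ = mv⃗: LHS [L M T^-1], RHS [L M T^-1] ✓ — mass (scalar) times velocity (vector)
(C) |F⃗| = m|a⃗|: LHS [L M T^-2], RHS [L M T^-2] ✓ — magnitudes of vectors are scalars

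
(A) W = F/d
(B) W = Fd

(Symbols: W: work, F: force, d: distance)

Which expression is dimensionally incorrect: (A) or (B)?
(A)

(A) W = F/d: LHS [L^2 M T^-2], RHS [M T^-2] ✗
(B) W = Fd: LHS [L^2 M T^-2], RHS [L^2 M T^-2] ✓

Expression (A) W = F/d is dimensionally incorrect.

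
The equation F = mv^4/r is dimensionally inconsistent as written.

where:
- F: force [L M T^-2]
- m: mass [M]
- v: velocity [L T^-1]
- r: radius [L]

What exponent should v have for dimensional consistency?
The exponent of v should be 2: F = mv^2/r

The LHS F has dimensions [L M T^-2]; v has dimensions [L T^-1].
As written, the RHS mv^4/r (exponent 4 on v) has dimensions [L^3 M T^-4], which does not match.
With exponent 2, the RHS mv^2/r has dimensions [L M T^-2], matching the LHS.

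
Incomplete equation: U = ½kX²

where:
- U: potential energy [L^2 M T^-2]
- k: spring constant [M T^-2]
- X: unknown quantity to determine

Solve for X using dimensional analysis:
X = x (displacement), dimensions [L]

U has dimensions [L^2 M T^-2]; the rest of the RHS (½k) has dimensions [M T^-2].
So X² must have dimensions [L^2], i.e. X has dimensions [L] — X = x (displacement).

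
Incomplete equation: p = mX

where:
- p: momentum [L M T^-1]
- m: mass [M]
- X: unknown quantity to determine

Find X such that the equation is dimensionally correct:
X = v (velocity), dimensions [L T^-1]

p has dimensions [L M T^-1]; the rest of the RHS (m) has dimensions [M].
So X must have dimensions [L T^-1] — X = v (velocity).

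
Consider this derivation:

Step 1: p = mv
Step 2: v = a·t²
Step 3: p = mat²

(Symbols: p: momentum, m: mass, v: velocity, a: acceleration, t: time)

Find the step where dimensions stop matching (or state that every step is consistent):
Step 2

Step 1: p = mv → LHS [L M T^-1], RHS [L M T^-1] ✓
Step 2: v = a·t² → LHS [L T^-1], RHS [L] ✗

The first dimensional inconsistency appears in step 2: v = a·t²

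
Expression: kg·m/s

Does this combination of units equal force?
No

The expression kg·m/s has dimensions [L M T^-1], but force has dimensions [L M T^-2].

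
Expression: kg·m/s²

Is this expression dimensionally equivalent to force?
Yes

The expression kg·m/s² has dimensions [L M T^-2], which is exactly force [L M T^-2].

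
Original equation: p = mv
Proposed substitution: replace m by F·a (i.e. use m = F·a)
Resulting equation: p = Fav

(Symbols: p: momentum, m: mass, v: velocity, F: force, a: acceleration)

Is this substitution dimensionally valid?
No

[m] = [M] and [F·a] = [L^2 M T^-4]. These differ, so the substitution replaces a quantity by one of different dimensions and the result p = Fav has LHS [L M T^-1] vs RHS [L^3 M T^-5] — inconsistent.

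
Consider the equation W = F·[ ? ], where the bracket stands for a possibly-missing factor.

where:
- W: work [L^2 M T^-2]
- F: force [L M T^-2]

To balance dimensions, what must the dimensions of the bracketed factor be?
[L] — length (e.g. a distance d)

W has dimensions [L^2 M T^-2]; F has dimensions [L M T^-2].
The bracketed factor must supply [L^2 M T^-2] / [L M T^-2] = [L].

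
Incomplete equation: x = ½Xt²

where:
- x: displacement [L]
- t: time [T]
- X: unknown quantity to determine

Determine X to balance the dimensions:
X = a (acceleration), dimensions [L T^-2]

x has dimensions [L]; the rest of the RHS (½ t²) has dimensions [T^2].
So X must have dimensions [L T^-2] — X = a (acceleration).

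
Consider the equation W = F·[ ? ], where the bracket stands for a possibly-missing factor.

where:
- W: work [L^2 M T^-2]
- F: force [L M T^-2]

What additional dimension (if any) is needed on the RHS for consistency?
[L] — length (e.g. a distance d)

W has dimensions [L^2 M T^-2]; F has dimensions [L M T^-2].
The bracketed factor must supply [L^2 M T^-2] / [L M T^-2] = [L].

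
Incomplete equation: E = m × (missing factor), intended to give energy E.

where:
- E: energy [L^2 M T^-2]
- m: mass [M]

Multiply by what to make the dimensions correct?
v² (velocity squared), dimensions [L^2 T^-2]

E has dimensions [L^2 M T^-2] and m has dimensions [M].
The missing factor must have dimensions [L^2 M T^-2] / [M] = [L^2 T^-2], i.e. velocity squared (v²).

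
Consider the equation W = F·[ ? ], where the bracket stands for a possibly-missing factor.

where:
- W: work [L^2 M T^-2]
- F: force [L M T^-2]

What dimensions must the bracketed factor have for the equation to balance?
[L] — length (e.g. a distance d)

W has dimensions [L^2 M T^-2]; F has dimensions [L M T^-2].
The bracketed factor must supply [L^2 M T^-2] / [L M T^-2] = [L].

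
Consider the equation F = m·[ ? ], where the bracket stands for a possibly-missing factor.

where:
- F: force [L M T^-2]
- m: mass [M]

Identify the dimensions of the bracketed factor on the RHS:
[L T^-2] — acceleration (e.g. a)

F has dimensions [L M T^-2]; m has dimensions [M].
The bracketed factor must supply [L M T^-2] / [M] = [L T^-2].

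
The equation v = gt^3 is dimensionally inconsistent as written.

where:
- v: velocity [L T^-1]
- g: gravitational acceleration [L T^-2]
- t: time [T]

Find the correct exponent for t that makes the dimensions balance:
The exponent of t should be 1: v = gt

The LHS v has dimensions [L T^-1]; t has dimensions [T].
As written, the RHS gt^3 (exponent 3 on t) has dimensions [L T], which does not match.
With exponent 1, the RHS gt has dimensions [L T^-1], matching the LHS.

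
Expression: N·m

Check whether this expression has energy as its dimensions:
Yes

The expression N·m has dimensions [L^2 M T^-2], which is exactly energy [L^2 M T^-2].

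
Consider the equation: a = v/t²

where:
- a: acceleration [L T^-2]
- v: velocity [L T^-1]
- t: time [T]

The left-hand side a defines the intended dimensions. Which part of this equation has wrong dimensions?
The right-hand side term v/t²

a has dimensions [L T^-2], but v/t² has dimensions [L T^-3], so the term v/t² is dimensionally wrong for a.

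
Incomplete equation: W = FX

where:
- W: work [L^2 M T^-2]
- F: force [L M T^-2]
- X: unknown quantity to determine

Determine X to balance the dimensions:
X = d (distance), dimensions [L]

W has dimensions [L^2 M T^-2]; the rest of the RHS (F) has dimensions [L M T^-2].
So X must have dimensions [L] — X = d (distance).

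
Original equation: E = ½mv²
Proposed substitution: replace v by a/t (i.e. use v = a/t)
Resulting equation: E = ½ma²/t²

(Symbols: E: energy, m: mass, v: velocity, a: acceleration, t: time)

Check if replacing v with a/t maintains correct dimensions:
No

[v] = [L T^-1] and [a/t] = [L T^-3]. These differ, so the substitution replaces a quantity by one of different dimensions and the result E = ½ma²/t² has LHS [L^2 M T^-2] vs RHS [L^2 M T^-6] — inconsistent.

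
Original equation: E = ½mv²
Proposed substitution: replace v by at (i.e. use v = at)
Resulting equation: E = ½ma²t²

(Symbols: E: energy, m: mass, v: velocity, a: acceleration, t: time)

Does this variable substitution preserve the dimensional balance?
Yes

[v] = [L T^-1] and [at] = [L T^-1]. These match, so the substitution replaces a quantity by one of the same dimensions and the result E = ½ma²t² has LHS [L^2 M T^-2] vs RHS [L^2 M T^-2] — still consistent.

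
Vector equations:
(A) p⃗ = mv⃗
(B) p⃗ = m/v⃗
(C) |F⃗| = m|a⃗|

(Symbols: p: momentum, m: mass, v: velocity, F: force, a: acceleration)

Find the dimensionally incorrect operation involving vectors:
(B) p⃗ = m/v⃗

(A) p⃗ = mv⃗: LHS [L M T^-1], RHS [L M T^-1] ✓ — mass (scalar) times velocity (vector)
(B) p⃗ = m/v⃗: LHS [L M T^-1], RHS [L^-1 M T] ✗ — momentum is mass times velocity; should be mv⃗ (and division by a vector is undefined)
(C) |F⃗| = m|a⃗|: LHS [L M T^-2], RHS [L M T^-2] ✓ — magnitudes of vectors are scalars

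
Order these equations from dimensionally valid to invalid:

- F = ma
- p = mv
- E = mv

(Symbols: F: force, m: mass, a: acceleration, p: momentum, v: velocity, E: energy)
Dimensionally correct: F = ma, p = mv
Dimensionally incorrect: E = mv
Ordered (correct first, then incorrect): F = ma, p = mv, E = mv

- F = ma: LHS [L M T^-2], RHS [L M T^-2] → correct ✓
- p = mv: LHS [L M T^-1], RHS [L M T^-1] → correct ✓
- E = mv: LHS [L^2 M T^-2], RHS [L M T^-1] → incorrect ✗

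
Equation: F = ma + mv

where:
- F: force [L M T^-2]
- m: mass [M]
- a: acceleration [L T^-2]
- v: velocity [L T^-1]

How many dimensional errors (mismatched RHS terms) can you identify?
1

LHS F: [L M T^-2]
- ma: [L M T^-2] ✓
- mv: [L M T^-1] ✗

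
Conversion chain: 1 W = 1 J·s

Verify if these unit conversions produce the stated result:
The chain is incorrect (it contains an error).

Incorrect: Watt is J/s, not J·s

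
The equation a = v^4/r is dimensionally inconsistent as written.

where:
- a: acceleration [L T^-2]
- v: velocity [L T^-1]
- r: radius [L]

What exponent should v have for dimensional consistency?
The exponent of v should be 2: a = v^2/r

The LHS a has dimensions [L T^-2]; v has dimensions [L T^-1].
As written, the RHS v^4/r (exponent 4 on v) has dimensions [L^3 T^-4], which does not match.
With exponent 2, the RHS v^2/r has dimensions [L T^-2], matching the LHS.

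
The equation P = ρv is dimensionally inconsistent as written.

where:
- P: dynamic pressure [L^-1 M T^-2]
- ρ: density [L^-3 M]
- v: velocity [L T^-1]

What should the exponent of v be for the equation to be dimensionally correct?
The exponent of v should be 2: P = ρv^2

The LHS P has dimensions [L^-1 M T^-2]; v has dimensions [L T^-1].
As written, the RHS ρv (exponent 1 on v) has dimensions [L^-2 M T^-1], which does not match.
With exponent 2, the RHS ρv^2 has dimensions [L^-1 M T^-2], matching the LHS.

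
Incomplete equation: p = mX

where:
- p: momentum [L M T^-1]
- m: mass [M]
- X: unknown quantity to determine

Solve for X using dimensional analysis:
X = v (velocity), dimensions [L T^-1]

p has dimensions [L M T^-1]; the rest of the RHS (m) has dimensions [M].
So X must have dimensions [L T^-1] — X = v (velocity).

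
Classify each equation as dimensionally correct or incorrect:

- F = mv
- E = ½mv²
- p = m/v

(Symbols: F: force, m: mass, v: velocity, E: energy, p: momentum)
Dimensionally correct: E = ½mv²
Dimensionally incorrect: F = mv, p = m/v
Ordered (correct first, then incorrect): E = ½mv², F = mv, p = m/v

- F = mv: LHS [L M T^-2], RHS [L M T^-1] → incorrect ✗
- E = ½mv²: LHS [L^2 M T^-2], RHS [L^2 M T^-2] → correct ✓
- p = m/v: LHS [L M T^-1], RHS [L^-1 M T] → incorrect ✗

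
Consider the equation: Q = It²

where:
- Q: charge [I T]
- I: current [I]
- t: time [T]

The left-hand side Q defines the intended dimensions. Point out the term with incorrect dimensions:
The right-hand side term It²

Q has dimensions [I T], but It² has dimensions [I T^2], so the term It² is dimensionally wrong for Q.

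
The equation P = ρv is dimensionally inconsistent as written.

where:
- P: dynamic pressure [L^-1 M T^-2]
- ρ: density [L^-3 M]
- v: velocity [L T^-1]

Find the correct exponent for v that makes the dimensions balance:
The exponent of v should be 2: P = ρv^2

The LHS P has dimensions [L^-1 M T^-2]; v has dimensions [L T^-1].
As written, the RHS ρv (exponent 1 on v) has dimensions [L^-2 M T^-1], which does not match.
With exponent 2, the RHS ρv^2 has dimensions [L^-1 M T^-2], matching the LHS.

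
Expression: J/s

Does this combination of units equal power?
Yes

The expression J/s has dimensions [L^2 M T^-3], which is exactly power [L^2 M T^-3].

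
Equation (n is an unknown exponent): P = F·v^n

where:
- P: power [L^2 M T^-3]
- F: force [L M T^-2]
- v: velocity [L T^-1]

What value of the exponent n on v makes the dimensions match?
n = 1

P has dimensions [L^2 M T^-3]; v has dimensions [L T^-1].
The rest of the RHS has dimensions [L M T^-2], so v^n must supply [L T^-1].
With n = 1: F·v^1 has dimensions [L^2 M T^-3], matching the LHS ✓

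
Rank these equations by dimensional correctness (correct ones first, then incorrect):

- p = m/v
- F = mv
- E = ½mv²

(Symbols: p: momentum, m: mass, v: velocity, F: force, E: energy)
Dimensionally correct: E = ½mv²
Dimensionally incorrect: p = m/v, F = mv
Ordered (correct first, then incorrect): E = ½mv², p = m/v, F = mv

- p = m/v: LHS [L M T^-1], RHS [L^-1 M T] → incorrect ✗
- F = mv: LHS [L M T^-2], RHS [L M T^-1] → incorrect ✗
- E = ½mv²: LHS [L^2 M T^-2], RHS [L^2 M T^-2] → correct ✓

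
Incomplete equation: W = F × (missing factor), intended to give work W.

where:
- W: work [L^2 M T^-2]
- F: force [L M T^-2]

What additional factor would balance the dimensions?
d (distance), dimensions [L]

W has dimensions [L^2 M T^-2] and F has dimensions [L M T^-2].
The missing factor must have dimensions [L^2 M T^-2] / [L M T^-2] = [L], i.e. distance (d).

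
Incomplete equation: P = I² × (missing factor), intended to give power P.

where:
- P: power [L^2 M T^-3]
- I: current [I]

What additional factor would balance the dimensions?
R (resistance), dimensions [I^-2 L^2 M T^-3]

P has dimensions [L^2 M T^-3] and I² has dimensions [I^2].
The missing factor must have dimensions [L^2 M T^-3] / [I^2] = [I^-2 L^2 M T^-3], i.e. resistance (R).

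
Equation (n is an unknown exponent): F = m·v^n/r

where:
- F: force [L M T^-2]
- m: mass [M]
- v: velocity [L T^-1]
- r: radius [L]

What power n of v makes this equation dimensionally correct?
n = 2

F has dimensions [L M T^-2]; v has dimensions [L T^-1].
The rest of the RHS has dimensions [L^-1 M], so v^n must supply [L^2 T^-2].
With n = 2: m·v^2/r has dimensions [L M T^-2], matching the LHS ✓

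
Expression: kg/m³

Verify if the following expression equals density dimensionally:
Yes

The expression kg/m³ has dimensions [L^-3 M], which is exactly density [L^-3 M].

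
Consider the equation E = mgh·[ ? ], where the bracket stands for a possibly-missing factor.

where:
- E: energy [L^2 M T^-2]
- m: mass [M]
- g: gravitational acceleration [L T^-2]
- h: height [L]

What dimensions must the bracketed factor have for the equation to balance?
Nothing is missing — the bracketed factor must be dimensionless.

E has dimensions [L^2 M T^-2] and mgh already has dimensions [L^2 M T^-2], so E = mgh is dimensionally complete.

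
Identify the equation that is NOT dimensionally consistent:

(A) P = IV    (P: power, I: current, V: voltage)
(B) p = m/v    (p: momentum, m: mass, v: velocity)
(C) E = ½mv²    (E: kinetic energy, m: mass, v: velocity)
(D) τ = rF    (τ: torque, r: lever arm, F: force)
(B) p = m/v

The equation (B) p = m/v is dimensionally incorrect.

LHS (p): [L M T^-1]
RHS (m/v): [L^-1 M T] ✗

The dimensions do not match. The other three equations balance.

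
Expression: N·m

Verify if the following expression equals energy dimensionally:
Yes

The expression N·m has dimensions [L^2 M T^-2], which is exactly energy [L^2 M T^-2].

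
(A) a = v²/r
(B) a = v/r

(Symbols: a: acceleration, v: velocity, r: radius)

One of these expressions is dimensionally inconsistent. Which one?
(B)

(A) a = v²/r: LHS [L T^-2], RHS [L T^-2] ✓
(B) a = v/r: LHS [L T^-2], RHS [T^-1] ✗

Expression (B) a = v/r is dimensionally incorrect.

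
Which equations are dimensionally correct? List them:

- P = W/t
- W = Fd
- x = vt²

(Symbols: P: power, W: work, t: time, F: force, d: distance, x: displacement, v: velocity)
Dimensionally correct: P = W/t, W = Fd
Dimensionally incorrect: x = vt²
Ordered (correct first, then incorrect): P = W/t, W = Fd, x = vt²

- P = W/t: LHS [L^2 M T^-3], RHS [L^2 M T^-3] → correct ✓
- W = Fd: LHS [L^2 M T^-2], RHS [L^2 M T^-2] → correct ✓
- x = vt²: LHS [L], RHS [L T] → incorrect ✗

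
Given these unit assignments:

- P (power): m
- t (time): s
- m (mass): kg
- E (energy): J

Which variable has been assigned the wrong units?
P

The variable P (power) should have units W, not m.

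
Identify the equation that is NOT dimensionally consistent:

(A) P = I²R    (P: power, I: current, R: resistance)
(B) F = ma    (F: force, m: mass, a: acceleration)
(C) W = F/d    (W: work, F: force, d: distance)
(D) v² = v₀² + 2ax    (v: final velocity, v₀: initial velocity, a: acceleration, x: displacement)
(C) W = F/d

The equation (C) W = F/d is dimensionally incorrect.

LHS (W): [L^2 M T^-2]
RHS (F/d): [M T^-2] ✗

The dimensions do not match. The other three equations balance.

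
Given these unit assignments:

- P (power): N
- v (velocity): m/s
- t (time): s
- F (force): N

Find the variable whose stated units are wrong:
P

The variable P (power) should have units W, not N.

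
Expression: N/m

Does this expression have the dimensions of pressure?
No

The expression N/m has dimensions [M T^-2], but pressure has dimensions [L^-1 M T^-2].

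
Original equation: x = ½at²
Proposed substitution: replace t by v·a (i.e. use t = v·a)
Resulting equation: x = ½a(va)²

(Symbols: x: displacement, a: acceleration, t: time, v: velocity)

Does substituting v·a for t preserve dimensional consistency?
No

[t] = [T] and [v·a] = [L^2 T^-3]. These differ, so the substitution replaces a quantity by one of different dimensions and the result x = ½a(va)² has LHS [L] vs RHS [L^5 T^-8] — inconsistent.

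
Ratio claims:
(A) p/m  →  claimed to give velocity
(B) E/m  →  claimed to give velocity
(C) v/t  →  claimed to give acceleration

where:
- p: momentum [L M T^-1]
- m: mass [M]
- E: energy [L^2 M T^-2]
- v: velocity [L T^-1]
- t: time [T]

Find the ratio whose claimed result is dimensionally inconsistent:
(B) E/m does not give velocity

(A) p/m: [L T^-1] = velocity [L T^-1] ✓
(B) E/m: [L^2 T^-2] ≠ velocity [L T^-1] ✗
(C) v/t: [L T^-2] = acceleration [L T^-2] ✓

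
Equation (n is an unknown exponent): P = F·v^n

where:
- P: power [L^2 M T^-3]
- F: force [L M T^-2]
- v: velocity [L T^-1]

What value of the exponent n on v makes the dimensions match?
n = 1

P has dimensions [L^2 M T^-3]; v has dimensions [L T^-1].
The rest of the RHS has dimensions [L M T^-2], so v^n must supply [L T^-1].
With n = 1: F·v^1 has dimensions [L^2 M T^-3], matching the LHS ✓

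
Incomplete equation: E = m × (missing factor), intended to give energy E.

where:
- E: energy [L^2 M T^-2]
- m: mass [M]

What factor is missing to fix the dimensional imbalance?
v² (velocity squared), dimensions [L^2 T^-2]

E has dimensions [L^2 M T^-2] and m has dimensions [M].
The missing factor must have dimensions [L^2 M T^-2] / [M] = [L^2 T^-2], i.e. velocity squared (v²).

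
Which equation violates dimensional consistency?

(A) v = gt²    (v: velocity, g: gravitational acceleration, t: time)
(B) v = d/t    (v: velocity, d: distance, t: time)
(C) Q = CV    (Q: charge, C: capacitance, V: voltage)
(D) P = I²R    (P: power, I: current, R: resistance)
(A) v = gt²

The equation (A) v = gt² is dimensionally incorrect.

LHS (v): [L T^-1]
RHS (gt²): [L] ✗

The dimensions do not match. The other three equations balance.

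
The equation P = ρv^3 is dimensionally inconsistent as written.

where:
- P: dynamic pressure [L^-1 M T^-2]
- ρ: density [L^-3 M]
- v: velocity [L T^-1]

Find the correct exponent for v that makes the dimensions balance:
The exponent of v should be 2: P = ρv^2

The LHS P has dimensions [L^-1 M T^-2]; v has dimensions [L T^-1].
As written, the RHS ρv^3 (exponent 3 on v) has dimensions [M T^-3], which does not match.
With exponent 2, the RHS ρv^2 has dimensions [L^-1 M T^-2], matching the LHS.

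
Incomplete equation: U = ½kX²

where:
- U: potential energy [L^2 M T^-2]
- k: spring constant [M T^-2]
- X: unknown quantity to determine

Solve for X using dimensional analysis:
X = x (displacement), dimensions [L]

U has dimensions [L^2 M T^-2]; the rest of the RHS (½k) has dimensions [M T^-2].
So X² must have dimensions [L^2], i.e. X has dimensions [L] — X = x (displacement).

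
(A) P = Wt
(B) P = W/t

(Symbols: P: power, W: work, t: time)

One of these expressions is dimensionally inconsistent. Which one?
(A)

(A) P = Wt: LHS [L^2 M T^-3], RHS [L^2 M T^-1] ✗
(B) P = W/t: LHS [L^2 M T^-3], RHS [L^2 M T^-3] ✓

Expression (A) P = Wt is dimensionally incorrect.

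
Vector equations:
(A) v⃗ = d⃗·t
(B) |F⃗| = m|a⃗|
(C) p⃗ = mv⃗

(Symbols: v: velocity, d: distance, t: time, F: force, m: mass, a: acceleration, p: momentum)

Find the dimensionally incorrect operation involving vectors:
(A) v⃗ = d⃗·t

(A) v⃗ = d⃗·t: LHS [L T^-1], RHS [L T] ✗ — velocity is displacement per time; should be d⃗/t
(B) |F⃗| = m|a⃗|: LHS [L M T^-2], RHS [L M T^-2] ✓ — magnitudes of vectors are scalars
(C) p⃗ = mv⃗: LHS [L M T^-1], RHS [L M T^-1] ✓ — mass (scalar) times velocity (vector)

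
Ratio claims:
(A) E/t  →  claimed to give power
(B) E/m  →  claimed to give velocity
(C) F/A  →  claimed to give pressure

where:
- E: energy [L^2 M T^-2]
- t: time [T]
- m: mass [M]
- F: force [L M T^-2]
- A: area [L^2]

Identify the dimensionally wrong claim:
(B) E/m does not give velocity

(A) E/t: [L^2 M T^-3] = power [L^2 M T^-3] ✓
(B) E/m: [L^2 T^-2] ≠ velocity [L T^-1] ✗
(C) F/A: [L^-1 M T^-2] = pressure [L^-1 M T^-2] ✓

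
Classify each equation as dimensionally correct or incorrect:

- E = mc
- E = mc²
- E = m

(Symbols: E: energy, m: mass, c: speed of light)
Dimensionally correct: E = mc²
Dimensionally incorrect: E = mc, E = m
Ordered (correct first, then incorrect): E = mc², E = mc, E = m

- E = mc: LHS [L^2 M T^-2], RHS [L M T^-1] → incorrect ✗
- E = mc²: LHS [L^2 M T^-2], RHS [L^2 M T^-2] → correct ✓
- E = m: LHS [L^2 M T^-2], RHS [M] → incorrect ✗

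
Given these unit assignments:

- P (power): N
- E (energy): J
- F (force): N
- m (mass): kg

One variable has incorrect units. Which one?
P

The variable P (power) should have units W, not N.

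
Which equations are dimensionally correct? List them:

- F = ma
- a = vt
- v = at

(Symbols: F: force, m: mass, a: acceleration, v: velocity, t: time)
Dimensionally correct: F = ma, v = at
Dimensionally incorrect: a = vt
Ordered (correct first, then incorrect): F = ma, v = at, a = vt

- F = ma: LHS [L M T^-2], RHS [L M T^-2] → correct ✓
- a = vt: LHS [L T^-2], RHS [L] → incorrect ✗
- v = at: LHS [L T^-1], RHS [L T^-1] → correct ✓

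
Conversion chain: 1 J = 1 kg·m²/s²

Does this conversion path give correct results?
The chain is correct (no errors).

Correct: Joule is defined as kg·m²/s²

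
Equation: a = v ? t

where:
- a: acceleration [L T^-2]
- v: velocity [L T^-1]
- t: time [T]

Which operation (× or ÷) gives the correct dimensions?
division (÷): a = v ÷ t

a [L T^-2]; v [L T^-1]; t [T].
v × t → [L] ✗
v ÷ t → [L T^-2] ✓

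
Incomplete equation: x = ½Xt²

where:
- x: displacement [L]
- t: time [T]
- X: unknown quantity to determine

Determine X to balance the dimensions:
X = a (acceleration), dimensions [L T^-2]

x has dimensions [L]; the rest of the RHS (½ t²) has dimensions [T^2].
So X must have dimensions [L T^-2] — X = a (acceleration).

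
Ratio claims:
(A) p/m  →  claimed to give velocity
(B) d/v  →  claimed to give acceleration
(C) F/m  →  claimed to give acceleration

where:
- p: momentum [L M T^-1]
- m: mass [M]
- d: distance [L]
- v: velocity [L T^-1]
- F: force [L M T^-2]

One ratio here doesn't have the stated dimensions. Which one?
(B) d/v does not give acceleration

(A) p/m: [L T^-1] = velocity [L T^-1] ✓
(B) d/v: [T] ≠ acceleration [L T^-2] ✗
(C) F/m: [L T^-2] = acceleration [L T^-2] ✓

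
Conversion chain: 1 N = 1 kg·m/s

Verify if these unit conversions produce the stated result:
The chain is incorrect (it contains an error).

Incorrect: Newton is kg·m/s², not kg·m/s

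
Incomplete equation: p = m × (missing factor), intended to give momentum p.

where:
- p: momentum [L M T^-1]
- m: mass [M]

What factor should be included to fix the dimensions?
v (velocity), dimensions [L T^-1]

p has dimensions [L M T^-1] and m has dimensions [M].
The missing factor must have dimensions [L M T^-1] / [M] = [L T^-1], i.e. velocity (v).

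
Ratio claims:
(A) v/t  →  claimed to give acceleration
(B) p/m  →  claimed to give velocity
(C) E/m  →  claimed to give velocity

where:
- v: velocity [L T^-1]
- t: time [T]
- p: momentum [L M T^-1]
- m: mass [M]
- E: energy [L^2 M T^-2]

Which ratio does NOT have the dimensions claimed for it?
(C) E/m does not give velocity

(A) v/t: [L T^-2] = acceleration [L T^-2] ✓
(B) p/m: [L T^-1] = velocity [L T^-1] ✓
(C) E/m: [L^2 T^-2] ≠ velocity [L T^-1] ✗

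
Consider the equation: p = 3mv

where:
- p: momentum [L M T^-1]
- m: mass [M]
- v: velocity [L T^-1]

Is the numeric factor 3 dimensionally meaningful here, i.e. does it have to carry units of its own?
No

p has dimensions [L M T^-1] and mv already has dimensions [L M T^-1], so the equation balances without 3 contributing any dimensions. 3 is a pure (dimensionless) number; changing or removing it would not affect dimensional consistency.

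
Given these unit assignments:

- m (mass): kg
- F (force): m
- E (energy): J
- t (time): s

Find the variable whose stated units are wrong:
F

The variable F (force) should have units N, not m.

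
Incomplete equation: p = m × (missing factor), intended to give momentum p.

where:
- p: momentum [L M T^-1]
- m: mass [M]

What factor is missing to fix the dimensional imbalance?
v (velocity), dimensions [L T^-1]

p has dimensions [L M T^-1] and m has dimensions [M].
The missing factor must have dimensions [L M T^-1] / [M] = [L T^-1], i.e. velocity (v).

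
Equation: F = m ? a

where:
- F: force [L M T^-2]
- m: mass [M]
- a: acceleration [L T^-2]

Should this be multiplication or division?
multiplication (×): F = m × a

F [L M T^-2]; m [M]; a [L T^-2].
m × a → [L M T^-2] ✓
m ÷ a → [L^-1 M T^2] ✗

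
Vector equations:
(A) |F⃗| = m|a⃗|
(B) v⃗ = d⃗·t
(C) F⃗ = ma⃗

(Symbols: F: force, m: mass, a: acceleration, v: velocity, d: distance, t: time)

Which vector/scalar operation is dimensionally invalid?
(B) v⃗ = d⃗·t

(A) |F⃗| = m|a⃗|: LHS [L M T^-2], RHS [L M T^-2] ✓ — magnitudes of vectors are scalars
(B) v⃗ = d⃗·t: LHS [L T^-1], RHS [L T] ✗ — velocity is displacement per time; should be d⃗/t
(C) F⃗ = ma⃗: LHS [L M T^-2], RHS [L M T^-2] ✓ — Force and acceleration are vectors, mass is a scalar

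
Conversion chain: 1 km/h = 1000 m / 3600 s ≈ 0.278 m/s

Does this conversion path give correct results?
The chain is correct (no errors).

Correct: 1 km = 1000 m, 1 h = 3600 s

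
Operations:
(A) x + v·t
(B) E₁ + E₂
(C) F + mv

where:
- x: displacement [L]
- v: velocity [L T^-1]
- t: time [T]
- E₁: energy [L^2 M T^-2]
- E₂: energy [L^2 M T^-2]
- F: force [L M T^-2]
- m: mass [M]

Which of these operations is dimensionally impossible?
(C) F + mv

(A) x + v·t: x [L] and v·t [L] — same dimensions ✓
(B) E₁ + E₂: E₁ [L^2 M T^-2] and E₂ [L^2 M T^-2] — same dimensions ✓
(C) F + mv: F [L M T^-2] and mv [L M T^-1] — different dimensions cannot be added/subtracted ✗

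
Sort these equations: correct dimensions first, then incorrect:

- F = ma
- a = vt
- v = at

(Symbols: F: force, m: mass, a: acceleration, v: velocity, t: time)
Dimensionally correct: F = ma, v = at
Dimensionally incorrect: a = vt
Ordered (correct first, then incorrect): F = ma, v = at, a = vt

- F = ma: LHS [L M T^-2], RHS [L M T^-2] → correct ✓
- a = vt: LHS [L T^-2], RHS [L] → incorrect ✗
- v = at: LHS [L T^-1], RHS [L T^-1] → correct ✓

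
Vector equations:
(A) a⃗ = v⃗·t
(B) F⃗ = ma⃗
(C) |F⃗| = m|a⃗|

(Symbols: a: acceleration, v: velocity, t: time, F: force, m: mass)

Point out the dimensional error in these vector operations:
(A) a⃗ = v⃗·t

(A) a⃗ = v⃗·t: LHS [L T^-2], RHS [L] ✗ — acceleration is velocity per time; should be v⃗/t
(B) F⃗ = ma⃗: LHS [L M T^-2], RHS [L M T^-2] ✓ — Force and acceleration are vectors, mass is a scalar
(C) |F⃗| = m|a⃗|: LHS [L M T^-2], RHS [L M T^-2] ✓ — magnitudes of vectors are scalars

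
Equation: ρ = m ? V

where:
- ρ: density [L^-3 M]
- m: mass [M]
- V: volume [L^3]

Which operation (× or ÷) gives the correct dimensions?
division (÷): ρ = m ÷ V

ρ [L^-3 M]; m [M]; V [L^3].
m × V → [L^3 M] ✗
m ÷ V → [L^-3 M] ✓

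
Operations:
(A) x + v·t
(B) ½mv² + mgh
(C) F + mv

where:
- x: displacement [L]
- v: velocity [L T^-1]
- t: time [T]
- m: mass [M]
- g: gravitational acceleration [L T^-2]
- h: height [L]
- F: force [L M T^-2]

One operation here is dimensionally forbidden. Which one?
(C) F + mv

(A) x + v·t: x [L] and v·t [L] — same dimensions ✓
(B) ½mv² + mgh: ½mv² [L^2 M T^-2] and mgh [L^2 M T^-2] — same dimensions ✓
(C) F + mv: F [L M T^-2] and mv [L M T^-1] — different dimensions cannot be added/subtracted ✗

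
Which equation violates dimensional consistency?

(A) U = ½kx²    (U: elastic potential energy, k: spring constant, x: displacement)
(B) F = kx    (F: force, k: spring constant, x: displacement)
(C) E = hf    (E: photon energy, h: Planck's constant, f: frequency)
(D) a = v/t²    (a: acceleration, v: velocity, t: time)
(D) a = v/t²

The equation (D) a = v/t² is dimensionally incorrect.

LHS (a): [L T^-2]
RHS (v/t²): [L T^-3] ✗

The dimensions do not match. The other three equations balance.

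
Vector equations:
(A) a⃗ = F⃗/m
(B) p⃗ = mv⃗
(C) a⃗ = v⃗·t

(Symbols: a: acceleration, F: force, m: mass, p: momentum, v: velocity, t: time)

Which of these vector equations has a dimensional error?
(C) a⃗ = v⃗·t

(A) a⃗ = F⃗/m: LHS [L T^-2], RHS [L T^-2] ✓ — force (vector) divided by mass (scalar)
(B) p⃗ = mv⃗: LHS [L M T^-1], RHS [L M T^-1] ✓ — mass (scalar) times velocity (vector)
(C) a⃗ = v⃗·t: LHS [L T^-2], RHS [L] ✗ — acceleration is velocity per time; should be v⃗/t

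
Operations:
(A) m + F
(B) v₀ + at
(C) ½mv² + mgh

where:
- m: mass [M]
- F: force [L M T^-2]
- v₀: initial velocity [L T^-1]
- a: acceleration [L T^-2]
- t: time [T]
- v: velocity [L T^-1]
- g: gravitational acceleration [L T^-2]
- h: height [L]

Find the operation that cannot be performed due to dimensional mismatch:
(A) m + F

(A) m + F: m [M] and F [L M T^-2] — different dimensions cannot be added/subtracted ✗
(B) v₀ + at: v₀ [L T^-1] and at [L T^-1] — same dimensions ✓
(C) ½mv² + mgh: ½mv² [L^2 M T^-2] and mgh [L^2 M T^-2] — same dimensions ✓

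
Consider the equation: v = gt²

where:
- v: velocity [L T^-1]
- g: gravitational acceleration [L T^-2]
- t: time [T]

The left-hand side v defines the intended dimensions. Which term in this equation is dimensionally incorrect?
The right-hand side term gt²

v has dimensions [L T^-1], but gt² has dimensions [L], so the term gt² is dimensionally wrong for v.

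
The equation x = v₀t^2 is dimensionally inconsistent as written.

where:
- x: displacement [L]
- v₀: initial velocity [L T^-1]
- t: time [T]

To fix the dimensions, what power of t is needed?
The exponent of t should be 1: x = v₀t

The LHS x has dimensions [L]; t has dimensions [T].
As written, the RHS v₀t^2 (exponent 2 on t) has dimensions [L T], which does not match.
With exponent 1, the RHS v₀t has dimensions [L], matching the LHS.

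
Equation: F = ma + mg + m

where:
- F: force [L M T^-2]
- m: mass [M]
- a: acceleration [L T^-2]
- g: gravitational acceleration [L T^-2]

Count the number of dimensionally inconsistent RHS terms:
1

LHS F: [L M T^-2]
- ma: [L M T^-2] ✓
- mg: [L M T^-2] ✓
- m: [M] ✗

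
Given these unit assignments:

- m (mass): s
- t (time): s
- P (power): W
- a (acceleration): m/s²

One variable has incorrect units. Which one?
m

The variable m (mass) should have units kg, not s.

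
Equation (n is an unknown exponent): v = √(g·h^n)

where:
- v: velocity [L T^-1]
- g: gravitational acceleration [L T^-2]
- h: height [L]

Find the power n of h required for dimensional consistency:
n = 1

v has dimensions [L T^-1]; h has dimensions [L].
With n = 1: √(g·h^1) has dimensions [L T^-1], matching the LHS ✓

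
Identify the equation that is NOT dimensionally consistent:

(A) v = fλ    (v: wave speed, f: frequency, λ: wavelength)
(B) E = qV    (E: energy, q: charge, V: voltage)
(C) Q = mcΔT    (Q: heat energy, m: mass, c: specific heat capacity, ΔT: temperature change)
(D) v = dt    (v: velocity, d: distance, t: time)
(D) v = dt

The equation (D) v = dt is dimensionally incorrect.

LHS (v): [L T^-1]
RHS (dt): [L T] ✗

The dimensions do not match. The other three equations balance.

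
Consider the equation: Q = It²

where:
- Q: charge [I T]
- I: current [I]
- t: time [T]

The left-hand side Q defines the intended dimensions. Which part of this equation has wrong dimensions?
The right-hand side term It²

Q has dimensions [I T], but It² has dimensions [I T^2], so the term It² is dimensionally wrong for Q.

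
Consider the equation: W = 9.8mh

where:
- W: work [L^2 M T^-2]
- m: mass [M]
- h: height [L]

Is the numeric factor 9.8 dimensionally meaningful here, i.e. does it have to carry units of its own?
Yes

W has dimensions [L^2 M T^-2], while mh alone has dimensions [L M]. For the equation to balance, the factor 9.8 must carry dimensions [L T^-2] — it is a dimensional constant (a numerical value of a physical quantity with its units suppressed), not a pure number.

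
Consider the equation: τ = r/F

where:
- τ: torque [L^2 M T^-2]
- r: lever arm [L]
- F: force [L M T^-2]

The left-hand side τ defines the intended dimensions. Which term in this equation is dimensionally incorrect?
The right-hand side term r/F

τ has dimensions [L^2 M T^-2], but r/F has dimensions [M^-1 T^2], so the term r/F is dimensionally wrong for τ.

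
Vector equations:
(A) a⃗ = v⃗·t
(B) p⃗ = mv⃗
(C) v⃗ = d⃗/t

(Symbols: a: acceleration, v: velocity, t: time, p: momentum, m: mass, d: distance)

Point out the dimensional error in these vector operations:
(A) a⃗ = v⃗·t

(A) a⃗ = v⃗·t: LHS [L T^-2], RHS [L] ✗ — acceleration is velocity per time; should be v⃗/t
(B) p⃗ = mv⃗: LHS [L M T^-1], RHS [L M T^-1] ✓ — mass (scalar) times velocity (vector)
(C) v⃗ = d⃗/t: LHS [L T^-1], RHS [L T^-1] ✓ — displacement (vector) divided by time (scalar)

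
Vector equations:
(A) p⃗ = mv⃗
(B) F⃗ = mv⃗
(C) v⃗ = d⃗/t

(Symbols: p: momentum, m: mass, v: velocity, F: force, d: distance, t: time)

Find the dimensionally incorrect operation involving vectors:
(B) F⃗ = mv⃗

(A) p⃗ = mv⃗: LHS [L M T^-1], RHS [L M T^-1] ✓ — mass (scalar) times velocity (vector)
(B) F⃗ = mv⃗: LHS [L M T^-2], RHS [L M T^-1] ✗ — mass times velocity is momentum, not force; should be ma⃗
(C) v⃗ = d⃗/t: LHS [L T^-1], RHS [L T^-1] ✓ — displacement (vector) divided by time (scalar)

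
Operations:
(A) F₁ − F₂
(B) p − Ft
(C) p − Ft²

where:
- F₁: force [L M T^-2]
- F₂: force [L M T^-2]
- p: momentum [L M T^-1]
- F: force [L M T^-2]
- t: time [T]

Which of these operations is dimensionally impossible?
(C) p − Ft²

(A) F₁ − F₂: F₁ [L M T^-2] and F₂ [L M T^-2] — same dimensions ✓
(B) p − Ft: p [L M T^-1] and Ft [L M T^-1] — same dimensions ✓
(C) p − Ft²: p [L M T^-1] and Ft² [L M] — different dimensions cannot be added/subtracted ✗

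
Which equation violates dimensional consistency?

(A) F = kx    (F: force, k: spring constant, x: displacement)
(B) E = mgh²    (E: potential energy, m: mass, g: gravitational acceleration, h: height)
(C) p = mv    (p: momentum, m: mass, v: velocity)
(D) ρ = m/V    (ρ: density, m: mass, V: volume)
(B) E = mgh²

The equation (B) E = mgh² is dimensionally incorrect.

LHS (E): [L^2 M T^-2]
RHS (mgh²): [L^3 M T^-2] ✗

The dimensions do not match. The other three equations balance.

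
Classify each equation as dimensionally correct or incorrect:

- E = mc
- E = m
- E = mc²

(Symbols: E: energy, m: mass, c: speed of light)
Dimensionally correct: E = mc²
Dimensionally incorrect: E = mc, E = m
Ordered (correct first, then incorrect): E = mc², E = mc, E = m

- E = mc: LHS [L^2 M T^-2], RHS [L M T^-1] → incorrect ✗
- E = m: LHS [L^2 M T^-2], RHS [M] → incorrect ✗
- E = mc²: LHS [L^2 M T^-2], RHS [L^2 M T^-2] → correct ✓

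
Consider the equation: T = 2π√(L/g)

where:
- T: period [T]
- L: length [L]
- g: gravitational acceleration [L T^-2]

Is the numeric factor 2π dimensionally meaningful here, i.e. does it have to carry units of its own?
No

T has dimensions [T] and √(L/g) already has dimensions [T], so the equation balances without 2π contributing any dimensions. 2π is a pure (dimensionless) number; changing or removing it would not affect dimensional consistency.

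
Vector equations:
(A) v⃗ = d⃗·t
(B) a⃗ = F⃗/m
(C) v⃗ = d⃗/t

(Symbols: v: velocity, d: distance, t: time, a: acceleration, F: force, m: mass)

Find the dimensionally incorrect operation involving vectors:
(A) v⃗ = d⃗·t

(A) v⃗ = d⃗·t: LHS [L T^-1], RHS [L T] ✗ — velocity is displacement per time; should be d⃗/t
(B) a⃗ = F⃗/m: LHS [L T^-2], RHS [L T^-2] ✓ — force (vector) divided by mass (scalar)
(C) v⃗ = d⃗/t: LHS [L T^-1], RHS [L T^-1] ✓ — displacement (vector) divided by time (scalar)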